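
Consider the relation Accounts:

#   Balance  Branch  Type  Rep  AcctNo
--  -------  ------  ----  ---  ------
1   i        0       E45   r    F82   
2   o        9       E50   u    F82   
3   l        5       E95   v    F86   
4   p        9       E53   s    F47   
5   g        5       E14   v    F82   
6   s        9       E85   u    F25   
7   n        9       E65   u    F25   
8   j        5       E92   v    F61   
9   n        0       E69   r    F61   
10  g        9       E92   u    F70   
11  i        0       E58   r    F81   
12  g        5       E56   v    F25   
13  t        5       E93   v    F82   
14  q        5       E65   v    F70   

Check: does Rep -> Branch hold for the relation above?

Yes

Rep=r: rows 1, 9, 11 → Branch = 0, 0, 0 ✓
Rep=u: rows 2, 6, 7, 10 → Branch = 9, 9, 9, 9 ✓
Rep=v: rows 3, 5, 8, 12, 13, 14 → Branch = 5, 5, 5, 5, 5, 5 ✓
Rep=s: row 4 → Branch = 9 ✓
Every Rep value is associated with a single Branch value, so Rep -> Branch holds.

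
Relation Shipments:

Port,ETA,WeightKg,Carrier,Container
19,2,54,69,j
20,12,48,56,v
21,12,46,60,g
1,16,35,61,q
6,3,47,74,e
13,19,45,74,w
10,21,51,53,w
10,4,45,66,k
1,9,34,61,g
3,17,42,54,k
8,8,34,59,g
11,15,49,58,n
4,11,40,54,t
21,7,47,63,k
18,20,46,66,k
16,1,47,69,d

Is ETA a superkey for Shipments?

No

Two distinct rows share ETA=12, so ETA does not determine every attribute — not a superkey.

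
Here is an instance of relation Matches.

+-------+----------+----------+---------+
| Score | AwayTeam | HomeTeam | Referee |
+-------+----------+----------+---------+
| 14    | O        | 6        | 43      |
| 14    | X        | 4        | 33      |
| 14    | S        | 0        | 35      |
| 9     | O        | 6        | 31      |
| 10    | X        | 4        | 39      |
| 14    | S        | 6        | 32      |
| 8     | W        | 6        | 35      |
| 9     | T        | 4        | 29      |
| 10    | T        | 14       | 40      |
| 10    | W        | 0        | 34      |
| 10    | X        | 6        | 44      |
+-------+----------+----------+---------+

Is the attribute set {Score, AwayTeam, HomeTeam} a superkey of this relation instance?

All 11 rows have distinct {Score, AwayTeam, HomeTeam} values, so {Score, AwayTeam, HomeTeam} → (all attributes) holds and {Score, AwayTeam, HomeTeam} is a superkey.

Yes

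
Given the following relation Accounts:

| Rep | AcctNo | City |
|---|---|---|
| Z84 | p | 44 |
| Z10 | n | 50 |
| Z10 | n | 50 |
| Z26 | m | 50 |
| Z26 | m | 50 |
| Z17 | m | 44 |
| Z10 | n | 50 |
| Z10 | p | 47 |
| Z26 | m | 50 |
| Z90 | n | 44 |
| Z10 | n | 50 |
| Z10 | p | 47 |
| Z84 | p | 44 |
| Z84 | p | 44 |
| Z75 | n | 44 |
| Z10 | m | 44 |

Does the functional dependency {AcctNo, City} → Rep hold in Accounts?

No

(AcctNo=p, City=44): 3 rows → Rep = Z84, Z84, Z84 ✓
(AcctNo=n, City=50): 4 rows → Rep = Z10, Z10, Z10, Z10 ✓
(AcctNo=m, City=50): 3 rows → Rep = Z26, Z26, Z26 ✓
(AcctNo=m, City=44): 2 rows → Rep takes values {Z17, Z10} — violation
(AcctNo=p, City=47): 2 rows → Rep = Z10, Z10 ✓
(AcctNo=n, City=44): 2 rows → Rep takes values {Z90, Z75} — violation
Two rows agree on {AcctNo, City} but differ on Rep, so {AcctNo, City} → Rep does not hold.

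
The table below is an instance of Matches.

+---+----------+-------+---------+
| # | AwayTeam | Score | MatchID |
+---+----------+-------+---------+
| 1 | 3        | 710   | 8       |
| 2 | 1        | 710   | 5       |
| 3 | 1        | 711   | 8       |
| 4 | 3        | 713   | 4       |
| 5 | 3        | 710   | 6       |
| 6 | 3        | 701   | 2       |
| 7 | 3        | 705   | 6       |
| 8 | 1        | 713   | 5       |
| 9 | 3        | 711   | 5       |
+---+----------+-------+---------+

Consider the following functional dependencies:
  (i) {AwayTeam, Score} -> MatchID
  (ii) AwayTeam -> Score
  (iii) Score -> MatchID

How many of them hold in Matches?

0

(i) {AwayTeam, Score} -> MatchID: (AwayTeam=3, Score=710): rows 1, 5 → MatchID takes values {8, 6} — violation — fails.
(ii) AwayTeam -> Score: AwayTeam=3: rows 1, 4, 5, 6, 7, 9 → Score takes values {710, 713, 701, 705, 711} — violation; AwayTeam=1: rows 2, 3, 8 → Score takes values {710, 711, 713} — violation — fails.
(iii) Score -> MatchID: Score=710: rows 1, 2, 5 → MatchID takes values {8, 5, 6} — violation; Score=711: rows 3, 9 → MatchID takes values {8, 5} — violation; Score=713: rows 4, 8 → MatchID takes values {4, 5} — violation — fails.
None of the 3 dependencies hold.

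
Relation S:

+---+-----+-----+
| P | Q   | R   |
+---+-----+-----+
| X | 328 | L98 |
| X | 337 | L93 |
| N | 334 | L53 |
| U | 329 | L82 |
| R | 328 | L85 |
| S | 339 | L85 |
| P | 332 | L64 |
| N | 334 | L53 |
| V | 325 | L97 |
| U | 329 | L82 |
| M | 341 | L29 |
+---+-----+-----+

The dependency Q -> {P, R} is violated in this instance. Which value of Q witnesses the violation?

Q=328: 2 rows → {P,R} takes values {(X, L98), (R, L85)} — violation
Q=337: 1 row → {P,R} = (X, L93) ✓
Q=334: 2 rows → {P,R} = (N, L53), (N, L53) ✓
Q=329: 2 rows → {P,R} = (U, L82), (U, L82) ✓
Q=339: 1 row → {P,R} = (S, L85) ✓
Q=332: 1 row → {P,R} = (P, L64) ✓
Q=325: 1 row → {P,R} = (V, L97) ✓
Q=341: 1 row → {P,R} = (M, L29) ✓
The only Q value with inconsistent RHS is Q=328.

328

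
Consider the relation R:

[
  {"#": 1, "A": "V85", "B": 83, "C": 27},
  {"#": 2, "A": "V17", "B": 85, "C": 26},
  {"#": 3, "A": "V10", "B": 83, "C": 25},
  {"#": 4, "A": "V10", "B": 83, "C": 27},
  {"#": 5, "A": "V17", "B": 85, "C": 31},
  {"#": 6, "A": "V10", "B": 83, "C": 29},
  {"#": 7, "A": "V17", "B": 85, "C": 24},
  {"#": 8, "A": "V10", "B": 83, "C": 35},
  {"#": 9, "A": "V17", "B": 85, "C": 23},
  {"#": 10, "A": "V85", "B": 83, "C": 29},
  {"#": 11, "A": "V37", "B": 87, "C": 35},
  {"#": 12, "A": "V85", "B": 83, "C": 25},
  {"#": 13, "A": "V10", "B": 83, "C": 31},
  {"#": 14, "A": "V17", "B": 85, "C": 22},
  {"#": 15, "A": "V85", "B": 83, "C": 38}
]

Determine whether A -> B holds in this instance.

A=V85: rows 1, 10, 12, 15 → B = 83, 83, 83, 83 ✓
A=V17: rows 2, 5, 7, 9, 14 → B = 85, 85, 85, 85, 85 ✓
A=V10: rows 3, 4, 6, 8, 13 → B = 83, 83, 83, 83, 83 ✓
A=V37: row 11 → B = 87 ✓
Every A value is associated with a single B value, so A -> B holds.

Yes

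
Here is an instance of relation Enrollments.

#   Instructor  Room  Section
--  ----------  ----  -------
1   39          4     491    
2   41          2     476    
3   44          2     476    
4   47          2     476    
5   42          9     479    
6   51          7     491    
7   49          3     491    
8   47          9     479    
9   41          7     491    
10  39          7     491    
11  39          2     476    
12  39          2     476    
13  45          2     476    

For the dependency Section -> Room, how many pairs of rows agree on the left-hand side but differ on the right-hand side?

7

Section=491: violating pairs (1,6), (1,7), (1,9), (1,10), (6,7), (7,9), (7,10) — 7 pairs.
Section=476: all 6 rows agree on Room — 0 pairs.
Section=479: all 2 rows agree on Room — 0 pairs.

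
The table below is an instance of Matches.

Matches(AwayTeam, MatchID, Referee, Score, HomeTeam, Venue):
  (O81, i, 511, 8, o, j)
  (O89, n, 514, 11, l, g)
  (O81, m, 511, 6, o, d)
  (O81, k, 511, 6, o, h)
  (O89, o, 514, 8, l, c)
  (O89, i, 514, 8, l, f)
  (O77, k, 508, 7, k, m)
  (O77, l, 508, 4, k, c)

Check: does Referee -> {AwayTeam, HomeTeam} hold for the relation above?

Yes

Referee=511: 3 rows → {AwayTeam,HomeTeam} = (O81, o), (O81, o), (O81, o) ✓
Referee=514: 3 rows → {AwayTeam,HomeTeam} = (O89, l), (O89, l), (O89, l) ✓
Referee=508: 2 rows → {AwayTeam,HomeTeam} = (O77, k), (O77, k) ✓
Every Referee value is associated with a single {AwayTeam, HomeTeam} value, so Referee -> {AwayTeam, HomeTeam} holds.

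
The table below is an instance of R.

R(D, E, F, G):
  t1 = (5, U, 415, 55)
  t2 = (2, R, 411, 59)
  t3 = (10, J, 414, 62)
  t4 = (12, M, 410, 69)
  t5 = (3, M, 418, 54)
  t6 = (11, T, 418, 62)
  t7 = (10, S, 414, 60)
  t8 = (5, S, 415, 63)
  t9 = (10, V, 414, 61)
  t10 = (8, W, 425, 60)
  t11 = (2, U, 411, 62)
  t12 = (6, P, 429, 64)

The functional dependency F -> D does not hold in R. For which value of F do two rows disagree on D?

F=415: rows 1, 8 → D = 5, 5 ✓
F=411: rows 2, 11 → D = 2, 2 ✓
F=414: rows 3, 7, 9 → D = 10, 10, 10 ✓
F=410: row 4 → D = 12 ✓
F=418: rows 5, 6 → D takes values {3, 11} — violation
F=425: row 10 → D = 8 ✓
F=429: row 12 → D = 6 ✓
The only F value with inconsistent D is F=418.

418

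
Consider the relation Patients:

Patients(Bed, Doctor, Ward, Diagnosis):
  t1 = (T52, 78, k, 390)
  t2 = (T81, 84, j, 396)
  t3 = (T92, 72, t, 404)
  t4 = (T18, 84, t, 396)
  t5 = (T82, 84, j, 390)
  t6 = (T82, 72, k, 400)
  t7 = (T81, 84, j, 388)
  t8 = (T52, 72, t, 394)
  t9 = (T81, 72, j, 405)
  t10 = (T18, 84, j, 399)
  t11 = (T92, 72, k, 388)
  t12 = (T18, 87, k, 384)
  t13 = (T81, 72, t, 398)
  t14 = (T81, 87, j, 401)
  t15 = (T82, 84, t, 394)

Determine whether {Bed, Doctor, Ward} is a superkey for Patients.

No

Rows 2 and 7 have the same {Bed, Doctor, Ward} value (Bed=T81, Doctor=84, Ward=j) but are distinct tuples, so {Bed, Doctor, Ward} does not determine every attribute — not a superkey.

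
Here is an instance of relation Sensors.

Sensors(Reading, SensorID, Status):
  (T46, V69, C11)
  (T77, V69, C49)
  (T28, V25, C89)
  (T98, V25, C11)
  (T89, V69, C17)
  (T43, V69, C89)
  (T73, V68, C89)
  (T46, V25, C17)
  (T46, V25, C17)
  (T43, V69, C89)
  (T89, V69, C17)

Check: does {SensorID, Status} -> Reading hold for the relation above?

Yes

(SensorID=V69, Status=C11): 1 row → Reading = T46 ✓
(SensorID=V69, Status=C49): 1 row → Reading = T77 ✓
(SensorID=V25, Status=C89): 1 row → Reading = T28 ✓
(SensorID=V25, Status=C11): 1 row → Reading = T98 ✓
(SensorID=V69, Status=C17): 2 rows → Reading = T89, T89 ✓
(SensorID=V69, Status=C89): 2 rows → Reading = T43, T43 ✓
(SensorID=V68, Status=C89): 1 row → Reading = T73 ✓
(SensorID=V25, Status=C17): 2 rows → Reading = T46, T46 ✓
Every {SensorID, Status} value is associated with a single Reading value, so {SensorID, Status} -> Reading holds.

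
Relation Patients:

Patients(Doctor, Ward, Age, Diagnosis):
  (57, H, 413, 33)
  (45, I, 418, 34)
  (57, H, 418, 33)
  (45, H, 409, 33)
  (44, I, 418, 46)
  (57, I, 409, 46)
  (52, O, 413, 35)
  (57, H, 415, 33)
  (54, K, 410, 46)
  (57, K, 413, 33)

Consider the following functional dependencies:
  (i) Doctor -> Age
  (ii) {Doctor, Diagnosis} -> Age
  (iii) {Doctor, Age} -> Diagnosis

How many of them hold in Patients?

(i) Doctor -> Age: Doctor=57: 5 rows → Age takes values {413, 418, 409, 415} — violation; Doctor=45: 2 rows → Age takes values {418, 409} — violation — fails.
(ii) {Doctor, Diagnosis} -> Age: (Doctor=57, Diagnosis=33): 4 rows → Age takes values {413, 418, 415} — violation — fails.
(iii) {Doctor, Age} -> Diagnosis: every LHS value maps to a single RHS value — holds.
1 of the 3 dependencies holds.

1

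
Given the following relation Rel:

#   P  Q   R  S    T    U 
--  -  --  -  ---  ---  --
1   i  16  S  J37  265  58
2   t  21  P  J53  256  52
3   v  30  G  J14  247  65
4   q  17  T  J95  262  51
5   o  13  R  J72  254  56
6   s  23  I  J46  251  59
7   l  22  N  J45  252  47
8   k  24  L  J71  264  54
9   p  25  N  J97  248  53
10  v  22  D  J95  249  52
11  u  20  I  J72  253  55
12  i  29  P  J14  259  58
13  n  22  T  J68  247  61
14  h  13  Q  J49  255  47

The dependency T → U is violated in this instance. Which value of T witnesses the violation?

T=265: row 1 → U = 58 ✓
T=256: row 2 → U = 52 ✓
T=247: rows 3, 13 → U takes values {65, 61} — violation
T=262: row 4 → U = 51 ✓
T=254: row 5 → U = 56 ✓
T=251: row 6 → U = 59 ✓
T=252: row 7 → U = 47 ✓
T=264: row 8 → U = 54 ✓
T=248: row 9 → U = 53 ✓
T=249: row 10 → U = 52 ✓
T=253: row 11 → U = 55 ✓
T=259: row 12 → U = 58 ✓
T=255: row 14 → U = 47 ✓
The only T value with inconsistent U is T=247.

247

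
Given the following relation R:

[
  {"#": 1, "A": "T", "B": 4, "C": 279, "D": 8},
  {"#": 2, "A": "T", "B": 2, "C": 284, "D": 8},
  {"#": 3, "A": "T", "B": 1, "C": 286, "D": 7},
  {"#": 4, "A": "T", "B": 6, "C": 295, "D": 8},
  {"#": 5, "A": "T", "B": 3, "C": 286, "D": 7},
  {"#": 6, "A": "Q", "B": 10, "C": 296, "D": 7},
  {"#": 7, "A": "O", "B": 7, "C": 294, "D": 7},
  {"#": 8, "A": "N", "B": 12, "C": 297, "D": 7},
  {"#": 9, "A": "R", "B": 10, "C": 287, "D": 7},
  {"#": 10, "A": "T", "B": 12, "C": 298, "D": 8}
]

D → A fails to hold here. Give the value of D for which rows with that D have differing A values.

D=8: rows 1, 2, 4, 10 → A = T, T, T, T ✓
D=7: rows 3, 5, 6, 7, 8, 9 → A takes values {T, Q, O, N, R} — violation
The only D value with inconsistent A is D=7.

7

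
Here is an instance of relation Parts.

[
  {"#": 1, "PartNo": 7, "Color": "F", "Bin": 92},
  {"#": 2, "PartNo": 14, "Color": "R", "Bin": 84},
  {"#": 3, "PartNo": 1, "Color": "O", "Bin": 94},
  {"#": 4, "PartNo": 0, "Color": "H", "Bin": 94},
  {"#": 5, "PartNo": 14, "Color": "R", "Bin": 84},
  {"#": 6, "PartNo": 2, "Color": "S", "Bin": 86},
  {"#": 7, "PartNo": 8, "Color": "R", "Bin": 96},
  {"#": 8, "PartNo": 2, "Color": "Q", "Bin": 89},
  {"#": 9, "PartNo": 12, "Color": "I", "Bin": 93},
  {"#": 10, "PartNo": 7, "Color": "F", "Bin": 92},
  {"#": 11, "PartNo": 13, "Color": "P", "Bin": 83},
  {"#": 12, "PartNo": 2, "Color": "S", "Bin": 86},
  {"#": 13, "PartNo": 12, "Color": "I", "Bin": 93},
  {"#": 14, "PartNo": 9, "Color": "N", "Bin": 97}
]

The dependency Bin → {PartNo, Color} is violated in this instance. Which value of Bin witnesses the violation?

94

Bin=92: rows 1, 10 → {PartNo,Color} = (7, F), (7, F) ✓
Bin=84: rows 2, 5 → {PartNo,Color} = (14, R), (14, R) ✓
Bin=94: rows 3, 4 → {PartNo,Color} takes values {(1, O), (0, H)} — violation
Bin=86: rows 6, 12 → {PartNo,Color} = (2, S), (2, S) ✓
Bin=96: row 7 → {PartNo,Color} = (8, R) ✓
Bin=89: row 8 → {PartNo,Color} = (2, Q) ✓
Bin=93: rows 9, 13 → {PartNo,Color} = (12, I), (12, I) ✓
Bin=83: row 11 → {PartNo,Color} = (13, P) ✓
Bin=97: row 14 → {PartNo,Color} = (9, N) ✓
The only Bin value with inconsistent RHS is Bin=94.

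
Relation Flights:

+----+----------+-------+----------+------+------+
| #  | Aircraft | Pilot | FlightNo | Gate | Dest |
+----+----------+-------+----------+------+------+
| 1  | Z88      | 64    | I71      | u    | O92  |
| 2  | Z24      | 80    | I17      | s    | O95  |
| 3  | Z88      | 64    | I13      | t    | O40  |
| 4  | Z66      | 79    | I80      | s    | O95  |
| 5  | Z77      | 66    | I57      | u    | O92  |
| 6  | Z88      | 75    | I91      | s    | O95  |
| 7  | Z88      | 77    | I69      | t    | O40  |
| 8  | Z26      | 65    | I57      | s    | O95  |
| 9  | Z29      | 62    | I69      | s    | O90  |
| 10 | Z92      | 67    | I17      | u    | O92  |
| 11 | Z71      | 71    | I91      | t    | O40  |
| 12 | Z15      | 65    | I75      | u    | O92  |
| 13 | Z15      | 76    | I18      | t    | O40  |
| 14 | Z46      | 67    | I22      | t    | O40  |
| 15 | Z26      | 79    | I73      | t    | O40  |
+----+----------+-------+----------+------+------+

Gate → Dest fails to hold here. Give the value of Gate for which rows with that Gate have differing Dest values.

Gate=u: rows 1, 5, 10, 12 → Dest = O92, O92, O92, O92 ✓
Gate=s: rows 2, 4, 6, 8, 9 → Dest takes values {O95, O90} — violation
Gate=t: rows 3, 7, 11, 13, 14, 15 → Dest = O40, O40, O40, O40, O40, O40 ✓
The only Gate value with inconsistent Dest is Gate=s.

s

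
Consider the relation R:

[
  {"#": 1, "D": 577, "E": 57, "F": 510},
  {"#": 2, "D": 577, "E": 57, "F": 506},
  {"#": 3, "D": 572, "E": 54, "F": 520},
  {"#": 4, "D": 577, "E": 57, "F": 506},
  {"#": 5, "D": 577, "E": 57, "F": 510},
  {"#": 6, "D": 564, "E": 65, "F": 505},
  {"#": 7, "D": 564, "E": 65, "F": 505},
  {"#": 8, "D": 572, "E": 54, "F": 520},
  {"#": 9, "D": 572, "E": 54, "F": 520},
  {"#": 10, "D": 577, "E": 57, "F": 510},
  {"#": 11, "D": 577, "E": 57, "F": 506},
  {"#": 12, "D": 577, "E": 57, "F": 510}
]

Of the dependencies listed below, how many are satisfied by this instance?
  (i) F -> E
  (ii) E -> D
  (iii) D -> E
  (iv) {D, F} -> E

(i) F -> E: every LHS value maps to a single RHS value — holds.
(ii) E -> D: every LHS value maps to a single RHS value — holds.
(iii) D -> E: every LHS value maps to a single RHS value — holds.
(iv) {D, F} -> E: every LHS value maps to a single RHS value — holds.
4 of the 4 dependencies hold.

4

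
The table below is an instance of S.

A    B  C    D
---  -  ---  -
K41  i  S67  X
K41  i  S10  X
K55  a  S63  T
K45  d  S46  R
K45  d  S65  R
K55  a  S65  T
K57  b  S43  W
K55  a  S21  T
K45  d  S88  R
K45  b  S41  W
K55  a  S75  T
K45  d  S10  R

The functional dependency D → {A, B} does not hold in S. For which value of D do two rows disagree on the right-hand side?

D=X: 2 rows → {A,B} = (K41, i), (K41, i) ✓
D=T: 4 rows → {A,B} = (K55, a), (K55, a), (K55, a), (K55, a) ✓
D=R: 4 rows → {A,B} = (K45, d), (K45, d), (K45, d), (K45, d) ✓
D=W: 2 rows → {A,B} takes values {(K57, b), (K45, b)} — violation
The only D value with inconsistent RHS is D=W.

W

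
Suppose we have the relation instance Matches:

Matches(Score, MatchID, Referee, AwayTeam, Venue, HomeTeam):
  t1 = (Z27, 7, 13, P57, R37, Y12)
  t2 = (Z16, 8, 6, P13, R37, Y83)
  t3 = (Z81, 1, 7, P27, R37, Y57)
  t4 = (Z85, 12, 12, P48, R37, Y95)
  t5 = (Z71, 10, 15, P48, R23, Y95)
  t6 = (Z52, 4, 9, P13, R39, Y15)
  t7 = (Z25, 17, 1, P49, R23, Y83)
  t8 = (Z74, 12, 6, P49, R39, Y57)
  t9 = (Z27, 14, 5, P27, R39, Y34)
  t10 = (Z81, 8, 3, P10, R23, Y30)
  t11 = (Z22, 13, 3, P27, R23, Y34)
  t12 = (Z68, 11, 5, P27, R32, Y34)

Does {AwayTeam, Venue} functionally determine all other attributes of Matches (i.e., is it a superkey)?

All 12 rows have distinct {AwayTeam, Venue} values, so {AwayTeam, Venue} → (all attributes) holds and {AwayTeam, Venue} is a superkey.

Yes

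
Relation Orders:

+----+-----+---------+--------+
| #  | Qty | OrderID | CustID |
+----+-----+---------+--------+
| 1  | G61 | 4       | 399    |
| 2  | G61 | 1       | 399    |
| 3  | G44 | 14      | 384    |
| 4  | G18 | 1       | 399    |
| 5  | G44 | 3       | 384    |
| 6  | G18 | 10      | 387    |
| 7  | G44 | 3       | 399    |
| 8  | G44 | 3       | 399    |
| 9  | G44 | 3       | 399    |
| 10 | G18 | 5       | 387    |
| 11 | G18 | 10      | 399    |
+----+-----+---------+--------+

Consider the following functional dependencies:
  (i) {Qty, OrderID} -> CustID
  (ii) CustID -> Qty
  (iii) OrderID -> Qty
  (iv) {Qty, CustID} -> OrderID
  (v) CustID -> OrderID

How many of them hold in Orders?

0

(i) {Qty, OrderID} -> CustID: (Qty=G44, OrderID=3): rows 5, 7, 8, 9 → CustID takes values {384, 399} — violation; (Qty=G18, OrderID=10): rows 6, 11 → CustID takes values {387, 399} — violation — fails.
(ii) CustID -> Qty: CustID=399: rows 1, 2, 4, 7, 8, 9, 11 → Qty takes values {G61, G18, G44} — violation — fails.
(iii) OrderID -> Qty: OrderID=1: rows 2, 4 → Qty takes values {G61, G18} — violation — fails.
(iv) {Qty, CustID} -> OrderID: (Qty=G61, CustID=399): rows 1, 2 → OrderID takes values {4, 1} — violation; (Qty=G44, CustID=384): rows 3, 5 → OrderID takes values {14, 3} — violation; (Qty=G18, CustID=399): rows 4, 11 → OrderID takes values {1, 10} — violation; (Qty=G18, CustID=387): rows 6, 10 → OrderID takes values {10, 5} — violation — fails.
(v) CustID -> OrderID: CustID=399: rows 1, 2, 4, 7, 8, 9, 11 → OrderID takes values {4, 1, 3, 10} — violation; CustID=384: rows 3, 5 → OrderID takes values {14, 3} — violation; CustID=387: rows 6, 10 → OrderID takes values {10, 5} — violation — fails.
None of the 5 dependencies hold.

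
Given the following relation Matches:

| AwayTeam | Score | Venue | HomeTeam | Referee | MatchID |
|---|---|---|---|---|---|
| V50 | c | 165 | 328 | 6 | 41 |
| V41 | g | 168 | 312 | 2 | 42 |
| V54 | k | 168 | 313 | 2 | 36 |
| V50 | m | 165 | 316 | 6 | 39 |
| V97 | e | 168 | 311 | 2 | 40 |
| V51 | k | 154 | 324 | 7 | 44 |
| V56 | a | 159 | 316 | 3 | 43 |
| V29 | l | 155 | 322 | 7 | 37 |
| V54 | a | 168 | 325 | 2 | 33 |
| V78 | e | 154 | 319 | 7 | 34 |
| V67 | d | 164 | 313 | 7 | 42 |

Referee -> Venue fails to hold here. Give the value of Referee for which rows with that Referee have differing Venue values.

Referee=6: 2 rows → Venue = 165, 165 ✓
Referee=2: 4 rows → Venue = 168, 168, 168, 168 ✓
Referee=7: 4 rows → Venue takes values {154, 155, 164} — violation
Referee=3: 1 row → Venue = 159 ✓
The only Referee value with inconsistent Venue is Referee=7.

7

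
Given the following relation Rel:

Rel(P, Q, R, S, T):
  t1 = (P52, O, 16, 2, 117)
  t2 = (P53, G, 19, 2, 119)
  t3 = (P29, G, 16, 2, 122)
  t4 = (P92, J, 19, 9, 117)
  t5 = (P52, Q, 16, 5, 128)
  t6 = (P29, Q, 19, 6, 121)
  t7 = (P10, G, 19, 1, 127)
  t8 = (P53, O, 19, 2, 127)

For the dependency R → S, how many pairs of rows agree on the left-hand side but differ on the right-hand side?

11

R=16: violating pairs (1,5), (3,5) — 2 pairs.
R=19: violating pairs (2,4), (2,6), (2,7), (4,6), (4,7), (4,8), (6,7), (6,8), (7,8) — 9 pairs.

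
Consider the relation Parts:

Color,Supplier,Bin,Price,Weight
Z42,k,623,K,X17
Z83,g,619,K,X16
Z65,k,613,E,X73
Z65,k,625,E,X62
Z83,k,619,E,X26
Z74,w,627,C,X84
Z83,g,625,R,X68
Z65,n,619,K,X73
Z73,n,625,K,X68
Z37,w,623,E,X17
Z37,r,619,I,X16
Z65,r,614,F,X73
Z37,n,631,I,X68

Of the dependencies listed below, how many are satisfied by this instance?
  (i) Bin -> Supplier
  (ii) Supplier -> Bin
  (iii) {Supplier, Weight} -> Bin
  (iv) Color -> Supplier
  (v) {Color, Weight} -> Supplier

(i) Bin -> Supplier: Bin=623: 2 rows → Supplier takes values {k, w} — violation; Bin=619: 4 rows → Supplier takes values {g, k, n, r} — violation; Bin=625: 3 rows → Supplier takes values {k, g, n} — violation — fails.
(ii) Supplier -> Bin: Supplier=k: 4 rows → Bin takes values {623, 613, 625, 619} — violation; Supplier=g: 2 rows → Bin takes values {619, 625} — violation; Supplier=w: 2 rows → Bin takes values {627, 623} — violation; Supplier=n: 3 rows → Bin takes values {619, 625, 631} — violation; Supplier=r: 2 rows → Bin takes values {619, 614} — violation — fails.
(iii) {Supplier, Weight} -> Bin: (Supplier=n, Weight=X68): 2 rows → Bin takes values {625, 631} — violation — fails.
(iv) Color -> Supplier: Color=Z83: 3 rows → Supplier takes values {g, k} — violation; Color=Z65: 4 rows → Supplier takes values {k, n, r} — violation; Color=Z37: 3 rows → Supplier takes values {w, r, n} — violation — fails.
(v) {Color, Weight} -> Supplier: (Color=Z65, Weight=X73): 3 rows → Supplier takes values {k, n, r} — violation — fails.
None of the 5 dependencies hold.

0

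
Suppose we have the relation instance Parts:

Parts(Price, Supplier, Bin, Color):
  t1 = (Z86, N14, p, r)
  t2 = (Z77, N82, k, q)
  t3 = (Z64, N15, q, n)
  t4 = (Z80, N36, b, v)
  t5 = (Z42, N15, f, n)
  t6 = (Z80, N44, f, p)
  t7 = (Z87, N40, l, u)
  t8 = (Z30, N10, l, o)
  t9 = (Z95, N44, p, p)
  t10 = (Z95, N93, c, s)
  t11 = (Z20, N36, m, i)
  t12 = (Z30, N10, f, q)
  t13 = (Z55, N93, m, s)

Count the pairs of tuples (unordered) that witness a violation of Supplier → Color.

2

Supplier=N15: all 2 rows agree on Color — 0 pairs.
Supplier=N36: violating pairs (4,11) — 1 pair.
Supplier=N44: all 2 rows agree on Color — 0 pairs.
Supplier=N10: violating pairs (8,12) — 1 pair.
Supplier=N93: all 2 rows agree on Color — 0 pairs.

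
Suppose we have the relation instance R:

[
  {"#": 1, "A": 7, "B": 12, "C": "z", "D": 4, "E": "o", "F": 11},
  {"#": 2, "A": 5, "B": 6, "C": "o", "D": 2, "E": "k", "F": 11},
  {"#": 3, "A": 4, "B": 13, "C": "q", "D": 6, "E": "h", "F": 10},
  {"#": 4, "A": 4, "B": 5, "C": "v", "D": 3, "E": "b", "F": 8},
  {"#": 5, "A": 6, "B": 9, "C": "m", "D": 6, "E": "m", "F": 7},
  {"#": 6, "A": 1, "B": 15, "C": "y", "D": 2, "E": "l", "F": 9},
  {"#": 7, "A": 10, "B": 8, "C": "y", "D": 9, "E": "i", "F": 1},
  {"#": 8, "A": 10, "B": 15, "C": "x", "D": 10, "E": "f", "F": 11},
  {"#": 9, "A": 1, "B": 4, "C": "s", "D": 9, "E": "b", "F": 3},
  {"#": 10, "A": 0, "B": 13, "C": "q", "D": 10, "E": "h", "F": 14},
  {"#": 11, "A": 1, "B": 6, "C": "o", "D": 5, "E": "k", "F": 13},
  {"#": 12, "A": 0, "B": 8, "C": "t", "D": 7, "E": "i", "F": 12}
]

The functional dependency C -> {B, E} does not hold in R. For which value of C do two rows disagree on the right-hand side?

C=z: row 1 → {B,E} = (12, o) ✓
C=o: rows 2, 11 → {B,E} = (6, k), (6, k) ✓
C=q: rows 3, 10 → {B,E} = (13, h), (13, h) ✓
C=v: row 4 → {B,E} = (5, b) ✓
C=m: row 5 → {B,E} = (9, m) ✓
C=y: rows 6, 7 → {B,E} takes values {(15, l), (8, i)} — violation
C=x: row 8 → {B,E} = (15, f) ✓
C=s: row 9 → {B,E} = (4, b) ✓
C=t: row 12 → {B,E} = (8, i) ✓
The only C value with inconsistent RHS is C=y.

y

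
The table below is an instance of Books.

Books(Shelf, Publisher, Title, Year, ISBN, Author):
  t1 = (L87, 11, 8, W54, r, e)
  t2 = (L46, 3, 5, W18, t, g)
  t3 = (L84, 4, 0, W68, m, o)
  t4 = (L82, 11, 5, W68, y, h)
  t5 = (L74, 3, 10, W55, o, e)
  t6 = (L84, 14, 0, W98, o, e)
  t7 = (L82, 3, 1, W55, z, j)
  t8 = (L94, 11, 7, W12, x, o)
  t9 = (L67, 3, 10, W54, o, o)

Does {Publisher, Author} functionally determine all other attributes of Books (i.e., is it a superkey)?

All 9 rows have distinct {Publisher, Author} values, so {Publisher, Author} → (all attributes) holds and {Publisher, Author} is a superkey.

Yes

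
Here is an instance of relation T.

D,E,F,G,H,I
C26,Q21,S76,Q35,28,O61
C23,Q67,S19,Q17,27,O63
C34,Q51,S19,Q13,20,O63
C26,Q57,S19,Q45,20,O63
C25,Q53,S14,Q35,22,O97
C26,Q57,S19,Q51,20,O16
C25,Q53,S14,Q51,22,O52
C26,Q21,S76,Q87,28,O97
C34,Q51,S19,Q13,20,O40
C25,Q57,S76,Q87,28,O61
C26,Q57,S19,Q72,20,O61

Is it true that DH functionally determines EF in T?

Yes

(D=C26, H=28): 2 rows → {E,F} = (Q21, S76), (Q21, S76) ✓
(D=C23, H=27): 1 row → {E,F} = (Q67, S19) ✓
(D=C34, H=20): 2 rows → {E,F} = (Q51, S19), (Q51, S19) ✓
(D=C26, H=20): 3 rows → {E,F} = (Q57, S19), (Q57, S19), (Q57, S19) ✓
(D=C25, H=22): 2 rows → {E,F} = (Q53, S14), (Q53, S14) ✓
(D=C25, H=28): 1 row → {E,F} = (Q57, S76) ✓
Every DH value is associated with a single EF value, so DH → EF holds.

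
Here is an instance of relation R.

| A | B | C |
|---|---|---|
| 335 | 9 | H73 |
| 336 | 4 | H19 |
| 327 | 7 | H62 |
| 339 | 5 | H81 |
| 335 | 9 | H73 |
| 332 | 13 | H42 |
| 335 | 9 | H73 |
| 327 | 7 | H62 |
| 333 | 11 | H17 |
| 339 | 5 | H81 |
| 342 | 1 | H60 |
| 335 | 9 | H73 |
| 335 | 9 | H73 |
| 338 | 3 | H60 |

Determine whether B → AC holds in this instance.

B=9: 5 rows → {A,C} = (335, H73), (335, H73), (335, H73), (335, H73), (335, H73) ✓
B=4: 1 row → {A,C} = (336, H19) ✓
B=7: 2 rows → {A,C} = (327, H62), (327, H62) ✓
B=5: 2 rows → {A,C} = (339, H81), (339, H81) ✓
B=13: 1 row → {A,C} = (332, H42) ✓
B=11: 1 row → {A,C} = (333, H17) ✓
B=1: 1 row → {A,C} = (342, H60) ✓
B=3: 1 row → {A,C} = (338, H60) ✓
Every B value is associated with a single AC value, so B → AC holds.

Yes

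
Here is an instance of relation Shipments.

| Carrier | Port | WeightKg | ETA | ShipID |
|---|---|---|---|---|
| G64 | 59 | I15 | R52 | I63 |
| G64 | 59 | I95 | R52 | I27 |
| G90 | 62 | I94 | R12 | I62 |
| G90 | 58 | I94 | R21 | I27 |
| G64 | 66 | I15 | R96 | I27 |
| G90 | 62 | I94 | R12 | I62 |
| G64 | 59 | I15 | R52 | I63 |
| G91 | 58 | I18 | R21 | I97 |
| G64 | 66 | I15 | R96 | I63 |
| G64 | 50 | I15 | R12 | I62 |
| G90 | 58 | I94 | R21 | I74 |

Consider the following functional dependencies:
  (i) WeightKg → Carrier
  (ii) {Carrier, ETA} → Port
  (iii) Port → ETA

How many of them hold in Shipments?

3

(i) WeightKg → Carrier: every LHS value maps to a single RHS value — holds.
(ii) {Carrier, ETA} → Port: every LHS value maps to a single RHS value — holds.
(iii) Port → ETA: every LHS value maps to a single RHS value — holds.
3 of the 3 dependencies hold.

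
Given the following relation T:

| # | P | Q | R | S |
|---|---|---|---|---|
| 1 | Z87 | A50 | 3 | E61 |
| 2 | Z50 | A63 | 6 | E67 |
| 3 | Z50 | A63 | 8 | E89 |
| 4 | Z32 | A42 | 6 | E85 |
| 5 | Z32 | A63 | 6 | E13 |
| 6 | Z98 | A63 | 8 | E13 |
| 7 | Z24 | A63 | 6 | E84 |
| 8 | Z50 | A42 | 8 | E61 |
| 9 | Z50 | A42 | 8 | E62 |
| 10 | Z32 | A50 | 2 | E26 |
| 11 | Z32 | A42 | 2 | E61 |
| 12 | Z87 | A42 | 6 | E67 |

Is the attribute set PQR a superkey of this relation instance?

Rows 8 and 9 have the same PQR value (P=Z50, Q=A42, R=8) but are distinct tuples, so PQR does not determine every attribute — not a superkey.

No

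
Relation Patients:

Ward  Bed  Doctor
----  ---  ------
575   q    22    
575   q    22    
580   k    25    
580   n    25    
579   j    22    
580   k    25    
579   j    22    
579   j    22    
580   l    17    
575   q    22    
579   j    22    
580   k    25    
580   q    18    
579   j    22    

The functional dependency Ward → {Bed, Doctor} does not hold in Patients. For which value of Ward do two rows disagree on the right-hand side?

580

Ward=575: 3 rows → {Bed,Doctor} = (q, 22), (q, 22), (q, 22) ✓
Ward=580: 6 rows → {Bed,Doctor} takes values {(k, 25), (n, 25), (l, 17), (q, 18)} — violation
Ward=579: 5 rows → {Bed,Doctor} = (j, 22), (j, 22), (j, 22), (j, 22), (j, 22) ✓
The only Ward value with inconsistent RHS is Ward=580.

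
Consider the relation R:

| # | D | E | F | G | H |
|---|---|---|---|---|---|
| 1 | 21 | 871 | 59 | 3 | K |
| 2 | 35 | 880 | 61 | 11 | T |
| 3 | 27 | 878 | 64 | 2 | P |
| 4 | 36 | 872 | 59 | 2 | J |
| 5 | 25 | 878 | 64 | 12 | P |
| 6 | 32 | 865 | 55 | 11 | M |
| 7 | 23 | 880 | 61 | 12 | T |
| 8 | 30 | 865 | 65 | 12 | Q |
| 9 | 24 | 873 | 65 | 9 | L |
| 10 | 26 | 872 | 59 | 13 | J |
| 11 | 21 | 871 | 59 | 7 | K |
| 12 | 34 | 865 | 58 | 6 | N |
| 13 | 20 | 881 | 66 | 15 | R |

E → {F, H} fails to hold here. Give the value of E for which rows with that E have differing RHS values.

E=871: rows 1, 11 → {F,H} = (59, K), (59, K) ✓
E=880: rows 2, 7 → {F,H} = (61, T), (61, T) ✓
E=878: rows 3, 5 → {F,H} = (64, P), (64, P) ✓
E=872: rows 4, 10 → {F,H} = (59, J), (59, J) ✓
E=865: rows 6, 8, 12 → {F,H} takes values {(55, M), (65, Q), (58, N)} — violation
E=873: row 9 → {F,H} = (65, L) ✓
E=881: row 13 → {F,H} = (66, R) ✓
The only E value with inconsistent RHS is E=865.

865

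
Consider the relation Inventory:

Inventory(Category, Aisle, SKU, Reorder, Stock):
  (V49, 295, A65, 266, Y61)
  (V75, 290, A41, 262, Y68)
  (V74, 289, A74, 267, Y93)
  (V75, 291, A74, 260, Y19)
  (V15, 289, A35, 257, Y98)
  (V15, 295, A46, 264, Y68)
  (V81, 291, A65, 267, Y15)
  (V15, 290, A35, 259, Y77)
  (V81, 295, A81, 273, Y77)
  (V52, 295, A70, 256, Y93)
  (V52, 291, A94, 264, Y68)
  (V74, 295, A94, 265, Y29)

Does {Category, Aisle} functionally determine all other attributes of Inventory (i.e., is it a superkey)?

All 12 rows have distinct {Category, Aisle} values, so {Category, Aisle} → (all attributes) holds and {Category, Aisle} is a superkey.

Yes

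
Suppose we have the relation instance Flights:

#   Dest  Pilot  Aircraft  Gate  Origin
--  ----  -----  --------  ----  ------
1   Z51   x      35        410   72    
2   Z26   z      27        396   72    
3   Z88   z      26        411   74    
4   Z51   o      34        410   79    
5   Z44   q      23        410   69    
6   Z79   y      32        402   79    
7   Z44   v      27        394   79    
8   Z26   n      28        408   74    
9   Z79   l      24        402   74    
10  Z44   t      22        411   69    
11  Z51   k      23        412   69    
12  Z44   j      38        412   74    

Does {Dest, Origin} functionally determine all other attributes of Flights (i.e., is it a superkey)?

No

Rows 5 and 10 have the same {Dest, Origin} value (Dest=Z44, Origin=69) but are distinct tuples, so {Dest, Origin} does not determine every attribute — not a superkey.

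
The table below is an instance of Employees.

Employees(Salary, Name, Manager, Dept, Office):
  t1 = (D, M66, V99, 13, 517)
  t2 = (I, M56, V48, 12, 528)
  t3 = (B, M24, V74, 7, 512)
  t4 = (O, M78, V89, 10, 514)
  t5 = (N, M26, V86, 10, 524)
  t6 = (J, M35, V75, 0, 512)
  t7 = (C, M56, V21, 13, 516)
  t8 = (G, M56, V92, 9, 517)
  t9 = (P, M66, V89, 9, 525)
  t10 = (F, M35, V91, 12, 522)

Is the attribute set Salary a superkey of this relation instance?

Yes

All 10 rows have distinct Salary values, so Salary → (all attributes) holds and Salary is a superkey.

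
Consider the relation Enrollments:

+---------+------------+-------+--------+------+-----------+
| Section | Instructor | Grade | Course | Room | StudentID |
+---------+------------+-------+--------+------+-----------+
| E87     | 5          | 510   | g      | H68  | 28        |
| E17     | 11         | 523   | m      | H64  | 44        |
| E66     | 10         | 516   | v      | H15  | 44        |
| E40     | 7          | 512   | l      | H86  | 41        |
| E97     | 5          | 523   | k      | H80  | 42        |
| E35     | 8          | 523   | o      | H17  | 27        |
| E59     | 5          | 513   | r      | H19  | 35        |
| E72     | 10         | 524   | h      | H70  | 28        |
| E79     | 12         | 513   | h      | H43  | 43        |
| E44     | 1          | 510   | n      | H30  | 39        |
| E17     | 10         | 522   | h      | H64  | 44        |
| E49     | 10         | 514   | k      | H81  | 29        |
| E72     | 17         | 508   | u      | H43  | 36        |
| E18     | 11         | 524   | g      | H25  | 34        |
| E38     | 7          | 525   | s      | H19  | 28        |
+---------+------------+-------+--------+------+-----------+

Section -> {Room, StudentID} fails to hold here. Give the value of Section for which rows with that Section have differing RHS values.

E72

Section=E87: 1 row → {Room,StudentID} = (H68, 28) ✓
Section=E17: 2 rows → {Room,StudentID} = (H64, 44), (H64, 44) ✓
Section=E66: 1 row → {Room,StudentID} = (H15, 44) ✓
Section=E40: 1 row → {Room,StudentID} = (H86, 41) ✓
Section=E97: 1 row → {Room,StudentID} = (H80, 42) ✓
Section=E35: 1 row → {Room,StudentID} = (H17, 27) ✓
Section=E59: 1 row → {Room,StudentID} = (H19, 35) ✓
Section=E72: 2 rows → {Room,StudentID} takes values {(H70, 28), (H43, 36)} — violation
Section=E79: 1 row → {Room,StudentID} = (H43, 43) ✓
Section=E44: 1 row → {Room,StudentID} = (H30, 39) ✓
Section=E49: 1 row → {Room,StudentID} = (H81, 29) ✓
Section=E18: 1 row → {Room,StudentID} = (H25, 34) ✓
Section=E38: 1 row → {Room,StudentID} = (H19, 28) ✓
The only Section value with inconsistent RHS is Section=E72.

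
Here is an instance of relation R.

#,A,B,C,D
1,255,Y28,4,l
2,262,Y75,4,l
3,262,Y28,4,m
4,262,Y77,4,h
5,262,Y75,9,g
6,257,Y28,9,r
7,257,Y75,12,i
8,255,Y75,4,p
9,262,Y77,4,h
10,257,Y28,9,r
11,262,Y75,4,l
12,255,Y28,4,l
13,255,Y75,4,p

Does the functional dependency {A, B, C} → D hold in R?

Yes

(A=255, B=Y28, C=4): rows 1, 12 → D = l, l ✓
(A=262, B=Y75, C=4): rows 2, 11 → D = l, l ✓
(A=262, B=Y28, C=4): row 3 → D = m ✓
(A=262, B=Y77, C=4): rows 4, 9 → D = h, h ✓
(A=262, B=Y75, C=9): row 5 → D = g ✓
(A=257, B=Y28, C=9): rows 6, 10 → D = r, r ✓
(A=257, B=Y75, C=12): row 7 → D = i ✓
(A=255, B=Y75, C=4): rows 8, 13 → D = p, p ✓
Every {A, B, C} value is associated with a single D value, so {A, B, C} → D holds.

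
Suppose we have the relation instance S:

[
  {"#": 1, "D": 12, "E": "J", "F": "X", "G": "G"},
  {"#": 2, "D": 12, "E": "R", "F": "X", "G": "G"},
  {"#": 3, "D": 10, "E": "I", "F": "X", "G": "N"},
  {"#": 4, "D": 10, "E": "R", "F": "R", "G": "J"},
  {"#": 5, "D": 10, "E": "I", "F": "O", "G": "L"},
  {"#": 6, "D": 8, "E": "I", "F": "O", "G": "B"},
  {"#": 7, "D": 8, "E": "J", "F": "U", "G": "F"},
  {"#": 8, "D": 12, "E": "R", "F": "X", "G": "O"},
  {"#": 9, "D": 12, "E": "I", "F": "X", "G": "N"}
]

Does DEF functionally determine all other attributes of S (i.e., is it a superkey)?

Rows 2 and 8 have the same DEF value (D=12, E=R, F=X) but are distinct tuples, so DEF does not determine every attribute — not a superkey.

No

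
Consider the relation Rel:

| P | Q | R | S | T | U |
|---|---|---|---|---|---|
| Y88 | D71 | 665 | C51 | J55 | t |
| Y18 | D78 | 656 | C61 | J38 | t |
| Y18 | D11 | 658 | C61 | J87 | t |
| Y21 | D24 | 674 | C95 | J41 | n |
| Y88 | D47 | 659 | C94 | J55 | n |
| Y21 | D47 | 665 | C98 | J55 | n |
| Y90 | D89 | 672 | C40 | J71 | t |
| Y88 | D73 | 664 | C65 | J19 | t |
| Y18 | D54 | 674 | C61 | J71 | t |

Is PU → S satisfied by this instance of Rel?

No

(P=Y88, U=t): 2 rows → S takes values {C51, C65} — violation
(P=Y18, U=t): 3 rows → S = C61, C61, C61 ✓
(P=Y21, U=n): 2 rows → S takes values {C95, C98} — violation
(P=Y88, U=n): 1 row → S = C94 ✓
(P=Y90, U=t): 1 row → S = C40 ✓
Two rows agree on PU but differ on S, so PU → S does not hold.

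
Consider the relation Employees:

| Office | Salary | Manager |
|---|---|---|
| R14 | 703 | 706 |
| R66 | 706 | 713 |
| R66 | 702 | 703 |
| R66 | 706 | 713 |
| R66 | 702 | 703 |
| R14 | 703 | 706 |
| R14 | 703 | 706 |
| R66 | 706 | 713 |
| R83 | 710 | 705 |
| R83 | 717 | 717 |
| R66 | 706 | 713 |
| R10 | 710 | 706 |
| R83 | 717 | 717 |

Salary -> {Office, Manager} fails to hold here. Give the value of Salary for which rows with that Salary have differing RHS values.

710

Salary=703: 3 rows → {Office,Manager} = (R14, 706), (R14, 706), (R14, 706) ✓
Salary=706: 4 rows → {Office,Manager} = (R66, 713), (R66, 713), (R66, 713), (R66, 713) ✓
Salary=702: 2 rows → {Office,Manager} = (R66, 703), (R66, 703) ✓
Salary=710: 2 rows → {Office,Manager} takes values {(R83, 705), (R10, 706)} — violation
Salary=717: 2 rows → {Office,Manager} = (R83, 717), (R83, 717) ✓
The only Salary value with inconsistent RHS is Salary=710.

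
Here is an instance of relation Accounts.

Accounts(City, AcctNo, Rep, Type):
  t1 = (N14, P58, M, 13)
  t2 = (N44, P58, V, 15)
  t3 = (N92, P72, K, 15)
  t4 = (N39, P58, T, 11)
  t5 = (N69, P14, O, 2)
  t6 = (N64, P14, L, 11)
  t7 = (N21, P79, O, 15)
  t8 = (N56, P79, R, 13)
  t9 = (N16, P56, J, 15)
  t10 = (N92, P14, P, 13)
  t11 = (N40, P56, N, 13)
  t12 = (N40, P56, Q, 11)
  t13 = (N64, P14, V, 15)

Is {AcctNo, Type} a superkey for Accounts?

Yes

All 13 rows have distinct {AcctNo, Type} values, so {AcctNo, Type} → (all attributes) holds and {AcctNo, Type} is a superkey.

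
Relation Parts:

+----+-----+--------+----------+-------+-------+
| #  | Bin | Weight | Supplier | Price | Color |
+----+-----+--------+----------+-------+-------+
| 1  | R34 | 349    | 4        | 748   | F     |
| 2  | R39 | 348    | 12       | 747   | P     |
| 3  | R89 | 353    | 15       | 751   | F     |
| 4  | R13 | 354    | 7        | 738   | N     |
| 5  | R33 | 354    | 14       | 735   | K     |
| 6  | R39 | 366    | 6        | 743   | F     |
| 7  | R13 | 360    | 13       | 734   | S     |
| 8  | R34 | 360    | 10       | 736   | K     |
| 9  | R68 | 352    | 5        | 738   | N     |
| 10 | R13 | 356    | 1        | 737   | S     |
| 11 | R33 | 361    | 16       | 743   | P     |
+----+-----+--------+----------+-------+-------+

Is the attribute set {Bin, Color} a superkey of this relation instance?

No

Rows 7 and 10 have the same {Bin, Color} value (Bin=R13, Color=S) but are distinct tuples, so {Bin, Color} does not determine every attribute — not a superkey.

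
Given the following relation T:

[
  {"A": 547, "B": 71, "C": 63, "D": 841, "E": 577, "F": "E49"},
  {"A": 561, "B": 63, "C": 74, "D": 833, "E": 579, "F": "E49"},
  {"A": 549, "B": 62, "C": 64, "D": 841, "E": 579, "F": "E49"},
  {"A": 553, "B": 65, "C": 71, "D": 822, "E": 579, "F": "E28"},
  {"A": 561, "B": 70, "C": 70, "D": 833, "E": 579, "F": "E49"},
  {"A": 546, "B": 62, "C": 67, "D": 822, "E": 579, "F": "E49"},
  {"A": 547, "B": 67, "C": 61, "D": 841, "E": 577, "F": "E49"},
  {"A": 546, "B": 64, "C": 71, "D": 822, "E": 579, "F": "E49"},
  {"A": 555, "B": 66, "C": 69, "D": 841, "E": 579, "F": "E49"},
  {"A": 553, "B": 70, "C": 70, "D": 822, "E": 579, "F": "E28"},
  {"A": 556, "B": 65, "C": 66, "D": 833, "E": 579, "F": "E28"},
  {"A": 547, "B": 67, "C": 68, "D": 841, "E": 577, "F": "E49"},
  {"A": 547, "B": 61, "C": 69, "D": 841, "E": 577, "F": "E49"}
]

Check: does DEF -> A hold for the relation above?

(D=841, E=577, F=E49): 4 rows → A = 547, 547, 547, 547 ✓
(D=833, E=579, F=E49): 2 rows → A = 561, 561 ✓
(D=841, E=579, F=E49): 2 rows → A takes values {549, 555} — violation
(D=822, E=579, F=E28): 2 rows → A = 553, 553 ✓
(D=822, E=579, F=E49): 2 rows → A = 546, 546 ✓
(D=833, E=579, F=E28): 1 row → A = 556 ✓
Two rows agree on DEF but differ on A, so DEF -> A does not hold.

No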